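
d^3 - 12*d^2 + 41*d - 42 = (d - 7)*(d - 3)*(d - 2)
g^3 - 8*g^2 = g^2*(g - 8)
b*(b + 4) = b^2 + 4*b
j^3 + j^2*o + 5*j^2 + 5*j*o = j*(j + 5)*(j + o)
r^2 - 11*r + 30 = (r - 6)*(r - 5)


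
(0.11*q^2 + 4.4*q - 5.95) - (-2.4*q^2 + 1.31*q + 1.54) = 2.51*q^2 + 3.09*q - 7.49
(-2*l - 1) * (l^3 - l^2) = -2*l^4 + l^3 + l^2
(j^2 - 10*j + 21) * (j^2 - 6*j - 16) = j^4 - 16*j^3 + 65*j^2 + 34*j - 336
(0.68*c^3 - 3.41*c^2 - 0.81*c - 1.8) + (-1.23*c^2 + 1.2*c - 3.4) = 0.68*c^3 - 4.64*c^2 + 0.39*c - 5.2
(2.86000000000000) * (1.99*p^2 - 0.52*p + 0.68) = 5.6914*p^2 - 1.4872*p + 1.9448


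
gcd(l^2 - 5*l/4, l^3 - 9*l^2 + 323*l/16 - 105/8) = l - 5/4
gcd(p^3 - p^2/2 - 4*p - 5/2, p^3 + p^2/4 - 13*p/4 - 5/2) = p + 1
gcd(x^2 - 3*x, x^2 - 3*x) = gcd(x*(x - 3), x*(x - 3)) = x^2 - 3*x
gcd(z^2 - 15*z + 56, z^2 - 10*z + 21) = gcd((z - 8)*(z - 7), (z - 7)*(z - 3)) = z - 7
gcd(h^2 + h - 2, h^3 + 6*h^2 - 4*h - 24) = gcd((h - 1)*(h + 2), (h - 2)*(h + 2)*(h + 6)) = h + 2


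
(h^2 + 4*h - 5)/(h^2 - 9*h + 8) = (h + 5)/(h - 8)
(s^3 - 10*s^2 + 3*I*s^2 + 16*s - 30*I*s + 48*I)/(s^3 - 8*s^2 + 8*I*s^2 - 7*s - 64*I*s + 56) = (s^2 + s*(-2 + 3*I) - 6*I)/(s^2 + 8*I*s - 7)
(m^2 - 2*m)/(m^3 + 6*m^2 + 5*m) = (m - 2)/(m^2 + 6*m + 5)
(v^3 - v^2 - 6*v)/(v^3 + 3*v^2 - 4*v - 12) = v*(v - 3)/(v^2 + v - 6)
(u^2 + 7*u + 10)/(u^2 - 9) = (u^2 + 7*u + 10)/(u^2 - 9)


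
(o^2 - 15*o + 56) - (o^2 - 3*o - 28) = 84 - 12*o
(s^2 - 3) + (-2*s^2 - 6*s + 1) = -s^2 - 6*s - 2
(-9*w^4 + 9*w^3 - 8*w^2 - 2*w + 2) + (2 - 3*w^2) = -9*w^4 + 9*w^3 - 11*w^2 - 2*w + 4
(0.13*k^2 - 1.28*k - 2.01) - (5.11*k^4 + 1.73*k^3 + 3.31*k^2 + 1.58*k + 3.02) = -5.11*k^4 - 1.73*k^3 - 3.18*k^2 - 2.86*k - 5.03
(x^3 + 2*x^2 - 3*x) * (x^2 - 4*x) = x^5 - 2*x^4 - 11*x^3 + 12*x^2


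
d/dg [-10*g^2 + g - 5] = 1 - 20*g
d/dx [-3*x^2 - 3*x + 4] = -6*x - 3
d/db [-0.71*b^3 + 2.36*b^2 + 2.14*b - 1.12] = -2.13*b^2 + 4.72*b + 2.14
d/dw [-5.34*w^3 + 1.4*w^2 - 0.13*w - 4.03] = -16.02*w^2 + 2.8*w - 0.13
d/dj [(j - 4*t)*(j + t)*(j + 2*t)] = 3*j^2 - 2*j*t - 10*t^2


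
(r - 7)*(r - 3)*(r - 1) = r^3 - 11*r^2 + 31*r - 21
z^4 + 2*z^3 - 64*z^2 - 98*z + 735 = (z - 7)*(z - 3)*(z + 5)*(z + 7)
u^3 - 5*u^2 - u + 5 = (u - 5)*(u - 1)*(u + 1)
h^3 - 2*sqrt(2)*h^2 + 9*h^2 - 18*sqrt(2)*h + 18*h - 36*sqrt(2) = (h + 3)*(h + 6)*(h - 2*sqrt(2))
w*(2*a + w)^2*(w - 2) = 4*a^2*w^2 - 8*a^2*w + 4*a*w^3 - 8*a*w^2 + w^4 - 2*w^3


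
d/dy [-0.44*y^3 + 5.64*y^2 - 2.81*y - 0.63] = -1.32*y^2 + 11.28*y - 2.81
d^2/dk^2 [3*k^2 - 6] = 6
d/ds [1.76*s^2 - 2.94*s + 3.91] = 3.52*s - 2.94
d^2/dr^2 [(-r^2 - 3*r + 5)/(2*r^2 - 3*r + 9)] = 6*(-6*r^3 + 38*r^2 + 24*r - 69)/(8*r^6 - 36*r^5 + 162*r^4 - 351*r^3 + 729*r^2 - 729*r + 729)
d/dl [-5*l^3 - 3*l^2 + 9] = 3*l*(-5*l - 2)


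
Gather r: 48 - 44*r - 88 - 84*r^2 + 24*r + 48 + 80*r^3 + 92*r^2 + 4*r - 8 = 80*r^3 + 8*r^2 - 16*r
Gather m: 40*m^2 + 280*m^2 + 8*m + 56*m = 320*m^2 + 64*m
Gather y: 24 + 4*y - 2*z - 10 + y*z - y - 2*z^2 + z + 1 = y*(z + 3) - 2*z^2 - z + 15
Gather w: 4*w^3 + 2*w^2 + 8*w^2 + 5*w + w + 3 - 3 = 4*w^3 + 10*w^2 + 6*w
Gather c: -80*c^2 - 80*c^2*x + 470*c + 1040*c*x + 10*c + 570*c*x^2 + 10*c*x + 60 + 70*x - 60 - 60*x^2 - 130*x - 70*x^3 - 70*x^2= c^2*(-80*x - 80) + c*(570*x^2 + 1050*x + 480) - 70*x^3 - 130*x^2 - 60*x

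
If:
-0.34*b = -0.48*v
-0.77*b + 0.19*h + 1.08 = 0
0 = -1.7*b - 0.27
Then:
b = -0.16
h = -6.33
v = -0.11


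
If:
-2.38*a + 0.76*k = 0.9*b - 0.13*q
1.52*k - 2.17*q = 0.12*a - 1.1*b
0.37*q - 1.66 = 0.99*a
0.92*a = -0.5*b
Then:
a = -1.51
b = 2.79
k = -1.52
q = 0.43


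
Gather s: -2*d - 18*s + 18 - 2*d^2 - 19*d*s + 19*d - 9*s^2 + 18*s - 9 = -2*d^2 - 19*d*s + 17*d - 9*s^2 + 9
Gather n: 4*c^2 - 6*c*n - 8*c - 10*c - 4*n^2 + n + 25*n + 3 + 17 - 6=4*c^2 - 18*c - 4*n^2 + n*(26 - 6*c) + 14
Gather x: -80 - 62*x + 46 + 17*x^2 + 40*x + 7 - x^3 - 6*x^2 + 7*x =-x^3 + 11*x^2 - 15*x - 27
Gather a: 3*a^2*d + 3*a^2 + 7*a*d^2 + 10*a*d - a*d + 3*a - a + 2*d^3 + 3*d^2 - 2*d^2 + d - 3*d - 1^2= a^2*(3*d + 3) + a*(7*d^2 + 9*d + 2) + 2*d^3 + d^2 - 2*d - 1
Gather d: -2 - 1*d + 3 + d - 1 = 0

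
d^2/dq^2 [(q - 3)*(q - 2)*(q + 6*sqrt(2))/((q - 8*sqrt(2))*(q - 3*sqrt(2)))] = 2*(-85*sqrt(2)*q^3 + 332*q^3 - 2340*sqrt(2)*q^2 + 720*q^2 + 3672*q + 4320*sqrt(2)*q - 43200 + 23976*sqrt(2))/(q^6 - 33*sqrt(2)*q^5 + 870*q^4 - 5830*sqrt(2)*q^3 + 41760*q^2 - 76032*sqrt(2)*q + 110592)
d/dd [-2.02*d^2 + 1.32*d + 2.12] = 1.32 - 4.04*d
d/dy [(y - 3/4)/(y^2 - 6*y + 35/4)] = 4*(-4*y^2 + 6*y + 17)/(16*y^4 - 192*y^3 + 856*y^2 - 1680*y + 1225)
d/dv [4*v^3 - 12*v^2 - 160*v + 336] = 12*v^2 - 24*v - 160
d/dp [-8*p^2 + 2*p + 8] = 2 - 16*p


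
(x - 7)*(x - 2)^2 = x^3 - 11*x^2 + 32*x - 28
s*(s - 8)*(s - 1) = s^3 - 9*s^2 + 8*s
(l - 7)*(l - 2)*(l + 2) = l^3 - 7*l^2 - 4*l + 28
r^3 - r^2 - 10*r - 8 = (r - 4)*(r + 1)*(r + 2)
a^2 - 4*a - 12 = (a - 6)*(a + 2)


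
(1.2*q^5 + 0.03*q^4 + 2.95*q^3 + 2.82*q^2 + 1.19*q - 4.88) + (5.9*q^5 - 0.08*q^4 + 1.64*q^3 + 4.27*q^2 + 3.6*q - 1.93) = 7.1*q^5 - 0.05*q^4 + 4.59*q^3 + 7.09*q^2 + 4.79*q - 6.81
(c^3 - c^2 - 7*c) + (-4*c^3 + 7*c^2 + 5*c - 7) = -3*c^3 + 6*c^2 - 2*c - 7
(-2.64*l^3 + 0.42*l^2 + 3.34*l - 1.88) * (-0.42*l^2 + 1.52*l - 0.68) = 1.1088*l^5 - 4.1892*l^4 + 1.0308*l^3 + 5.5808*l^2 - 5.1288*l + 1.2784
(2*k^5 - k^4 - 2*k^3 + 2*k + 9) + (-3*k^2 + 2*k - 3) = 2*k^5 - k^4 - 2*k^3 - 3*k^2 + 4*k + 6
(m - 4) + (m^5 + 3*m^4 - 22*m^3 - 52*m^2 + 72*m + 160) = m^5 + 3*m^4 - 22*m^3 - 52*m^2 + 73*m + 156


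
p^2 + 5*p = p*(p + 5)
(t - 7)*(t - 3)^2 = t^3 - 13*t^2 + 51*t - 63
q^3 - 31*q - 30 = (q - 6)*(q + 1)*(q + 5)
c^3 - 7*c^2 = c^2*(c - 7)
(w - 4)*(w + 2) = w^2 - 2*w - 8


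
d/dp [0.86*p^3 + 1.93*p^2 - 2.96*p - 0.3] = 2.58*p^2 + 3.86*p - 2.96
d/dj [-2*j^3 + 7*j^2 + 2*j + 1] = -6*j^2 + 14*j + 2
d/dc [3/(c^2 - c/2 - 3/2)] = 6*(1 - 4*c)/(-2*c^2 + c + 3)^2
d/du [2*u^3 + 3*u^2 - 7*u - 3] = 6*u^2 + 6*u - 7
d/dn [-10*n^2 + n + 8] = 1 - 20*n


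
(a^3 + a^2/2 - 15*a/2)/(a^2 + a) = (2*a^2 + a - 15)/(2*(a + 1))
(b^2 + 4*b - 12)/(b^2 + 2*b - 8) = (b + 6)/(b + 4)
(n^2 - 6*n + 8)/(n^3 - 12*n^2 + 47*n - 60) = (n - 2)/(n^2 - 8*n + 15)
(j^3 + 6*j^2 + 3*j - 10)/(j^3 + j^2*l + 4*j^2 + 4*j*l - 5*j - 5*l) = (j + 2)/(j + l)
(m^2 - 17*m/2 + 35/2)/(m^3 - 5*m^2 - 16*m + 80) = (m - 7/2)/(m^2 - 16)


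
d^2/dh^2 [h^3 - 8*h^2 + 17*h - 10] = 6*h - 16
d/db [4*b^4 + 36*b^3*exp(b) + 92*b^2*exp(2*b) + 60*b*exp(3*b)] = 36*b^3*exp(b) + 16*b^3 + 184*b^2*exp(2*b) + 108*b^2*exp(b) + 180*b*exp(3*b) + 184*b*exp(2*b) + 60*exp(3*b)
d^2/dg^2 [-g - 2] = 0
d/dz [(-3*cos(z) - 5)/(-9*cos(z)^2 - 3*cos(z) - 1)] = 3*(9*cos(z)^2 + 30*cos(z) + 4)*sin(z)/(-9*sin(z)^2 + 3*cos(z) + 10)^2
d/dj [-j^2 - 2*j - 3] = -2*j - 2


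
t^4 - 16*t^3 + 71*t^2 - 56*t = t*(t - 8)*(t - 7)*(t - 1)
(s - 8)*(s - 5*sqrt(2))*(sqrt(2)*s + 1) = sqrt(2)*s^3 - 8*sqrt(2)*s^2 - 9*s^2 - 5*sqrt(2)*s + 72*s + 40*sqrt(2)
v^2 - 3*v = v*(v - 3)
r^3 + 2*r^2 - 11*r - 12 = (r - 3)*(r + 1)*(r + 4)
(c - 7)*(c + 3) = c^2 - 4*c - 21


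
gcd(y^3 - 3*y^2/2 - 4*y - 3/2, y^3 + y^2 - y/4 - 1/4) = y^2 + 3*y/2 + 1/2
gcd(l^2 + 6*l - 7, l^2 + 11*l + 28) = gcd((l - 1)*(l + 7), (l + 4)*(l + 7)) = l + 7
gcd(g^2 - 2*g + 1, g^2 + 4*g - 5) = g - 1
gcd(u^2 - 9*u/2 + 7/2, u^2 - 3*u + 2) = u - 1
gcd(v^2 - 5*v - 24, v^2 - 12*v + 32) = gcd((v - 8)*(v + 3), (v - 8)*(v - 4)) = v - 8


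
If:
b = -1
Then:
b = -1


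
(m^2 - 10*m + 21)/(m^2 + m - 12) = (m - 7)/(m + 4)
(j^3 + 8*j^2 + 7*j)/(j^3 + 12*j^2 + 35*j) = (j + 1)/(j + 5)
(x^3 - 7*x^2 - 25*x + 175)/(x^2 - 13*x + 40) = (x^2 - 2*x - 35)/(x - 8)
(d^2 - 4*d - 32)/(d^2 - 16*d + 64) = (d + 4)/(d - 8)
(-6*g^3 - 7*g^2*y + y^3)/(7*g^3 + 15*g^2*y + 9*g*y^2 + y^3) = (-6*g^2 - g*y + y^2)/(7*g^2 + 8*g*y + y^2)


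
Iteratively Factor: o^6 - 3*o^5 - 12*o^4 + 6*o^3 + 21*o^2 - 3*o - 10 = (o - 1)*(o^5 - 2*o^4 - 14*o^3 - 8*o^2 + 13*o + 10) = (o - 1)*(o + 2)*(o^4 - 4*o^3 - 6*o^2 + 4*o + 5) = (o - 1)*(o + 1)*(o + 2)*(o^3 - 5*o^2 - o + 5) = (o - 1)^2*(o + 1)*(o + 2)*(o^2 - 4*o - 5) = (o - 1)^2*(o + 1)^2*(o + 2)*(o - 5)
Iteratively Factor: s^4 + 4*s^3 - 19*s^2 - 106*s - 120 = (s + 4)*(s^3 - 19*s - 30) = (s + 3)*(s + 4)*(s^2 - 3*s - 10) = (s - 5)*(s + 3)*(s + 4)*(s + 2)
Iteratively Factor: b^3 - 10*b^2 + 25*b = (b - 5)*(b^2 - 5*b) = b*(b - 5)*(b - 5)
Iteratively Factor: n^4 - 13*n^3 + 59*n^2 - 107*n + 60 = (n - 1)*(n^3 - 12*n^2 + 47*n - 60) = (n - 5)*(n - 1)*(n^2 - 7*n + 12) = (n - 5)*(n - 3)*(n - 1)*(n - 4)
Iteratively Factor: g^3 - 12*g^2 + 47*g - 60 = (g - 3)*(g^2 - 9*g + 20) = (g - 5)*(g - 3)*(g - 4)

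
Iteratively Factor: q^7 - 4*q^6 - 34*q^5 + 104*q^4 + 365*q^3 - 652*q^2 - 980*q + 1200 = (q + 4)*(q^6 - 8*q^5 - 2*q^4 + 112*q^3 - 83*q^2 - 320*q + 300) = (q + 2)*(q + 4)*(q^5 - 10*q^4 + 18*q^3 + 76*q^2 - 235*q + 150) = (q + 2)*(q + 3)*(q + 4)*(q^4 - 13*q^3 + 57*q^2 - 95*q + 50) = (q - 5)*(q + 2)*(q + 3)*(q + 4)*(q^3 - 8*q^2 + 17*q - 10) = (q - 5)^2*(q + 2)*(q + 3)*(q + 4)*(q^2 - 3*q + 2) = (q - 5)^2*(q - 1)*(q + 2)*(q + 3)*(q + 4)*(q - 2)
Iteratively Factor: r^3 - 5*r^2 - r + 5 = (r - 5)*(r^2 - 1) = (r - 5)*(r + 1)*(r - 1)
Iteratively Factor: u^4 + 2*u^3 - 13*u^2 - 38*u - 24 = (u + 1)*(u^3 + u^2 - 14*u - 24) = (u + 1)*(u + 2)*(u^2 - u - 12) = (u - 4)*(u + 1)*(u + 2)*(u + 3)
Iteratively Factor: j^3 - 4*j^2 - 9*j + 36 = (j + 3)*(j^2 - 7*j + 12) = (j - 3)*(j + 3)*(j - 4)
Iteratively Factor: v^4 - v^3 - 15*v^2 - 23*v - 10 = (v + 1)*(v^3 - 2*v^2 - 13*v - 10) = (v + 1)^2*(v^2 - 3*v - 10) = (v + 1)^2*(v + 2)*(v - 5)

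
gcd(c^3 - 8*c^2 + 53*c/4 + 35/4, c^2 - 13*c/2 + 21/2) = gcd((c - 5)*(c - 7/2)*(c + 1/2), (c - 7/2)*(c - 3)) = c - 7/2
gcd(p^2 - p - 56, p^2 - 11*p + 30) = 1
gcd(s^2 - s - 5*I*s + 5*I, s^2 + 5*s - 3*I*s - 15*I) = 1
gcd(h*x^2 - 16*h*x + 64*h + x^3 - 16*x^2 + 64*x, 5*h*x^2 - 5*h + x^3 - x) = 1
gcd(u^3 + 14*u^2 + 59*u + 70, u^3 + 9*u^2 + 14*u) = u^2 + 9*u + 14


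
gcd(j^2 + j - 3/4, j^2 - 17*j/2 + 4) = j - 1/2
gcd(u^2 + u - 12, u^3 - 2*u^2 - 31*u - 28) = u + 4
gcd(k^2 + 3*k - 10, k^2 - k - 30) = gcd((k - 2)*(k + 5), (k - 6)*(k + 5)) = k + 5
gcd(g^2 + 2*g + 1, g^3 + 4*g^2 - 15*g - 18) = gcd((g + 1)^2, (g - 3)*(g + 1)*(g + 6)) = g + 1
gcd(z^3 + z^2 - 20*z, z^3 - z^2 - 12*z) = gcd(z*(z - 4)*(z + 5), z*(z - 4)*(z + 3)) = z^2 - 4*z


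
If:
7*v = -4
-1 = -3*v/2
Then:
No Solution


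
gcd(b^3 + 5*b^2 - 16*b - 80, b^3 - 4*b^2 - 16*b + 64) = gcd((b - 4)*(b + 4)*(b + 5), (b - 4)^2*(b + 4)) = b^2 - 16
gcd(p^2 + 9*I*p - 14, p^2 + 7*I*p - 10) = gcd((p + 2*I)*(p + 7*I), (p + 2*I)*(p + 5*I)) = p + 2*I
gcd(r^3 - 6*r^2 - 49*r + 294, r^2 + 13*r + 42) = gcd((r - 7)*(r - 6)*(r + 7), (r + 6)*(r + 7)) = r + 7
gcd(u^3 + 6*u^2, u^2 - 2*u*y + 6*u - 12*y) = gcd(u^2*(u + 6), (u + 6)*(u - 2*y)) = u + 6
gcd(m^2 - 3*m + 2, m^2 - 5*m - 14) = 1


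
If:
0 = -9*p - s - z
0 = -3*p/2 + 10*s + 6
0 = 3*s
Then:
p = 4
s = 0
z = -36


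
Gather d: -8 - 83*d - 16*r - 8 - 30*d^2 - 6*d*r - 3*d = -30*d^2 + d*(-6*r - 86) - 16*r - 16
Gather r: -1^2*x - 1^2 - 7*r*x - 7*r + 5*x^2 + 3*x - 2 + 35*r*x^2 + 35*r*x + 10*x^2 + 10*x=r*(35*x^2 + 28*x - 7) + 15*x^2 + 12*x - 3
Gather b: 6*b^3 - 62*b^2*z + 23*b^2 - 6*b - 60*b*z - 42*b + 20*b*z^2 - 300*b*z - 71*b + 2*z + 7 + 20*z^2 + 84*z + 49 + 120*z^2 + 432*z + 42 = 6*b^3 + b^2*(23 - 62*z) + b*(20*z^2 - 360*z - 119) + 140*z^2 + 518*z + 98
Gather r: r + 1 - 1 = r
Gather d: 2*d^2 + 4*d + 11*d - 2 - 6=2*d^2 + 15*d - 8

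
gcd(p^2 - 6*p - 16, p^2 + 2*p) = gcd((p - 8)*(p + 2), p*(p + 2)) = p + 2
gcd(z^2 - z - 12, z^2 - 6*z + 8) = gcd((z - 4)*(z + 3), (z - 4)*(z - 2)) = z - 4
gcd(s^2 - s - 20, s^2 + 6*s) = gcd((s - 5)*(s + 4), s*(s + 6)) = 1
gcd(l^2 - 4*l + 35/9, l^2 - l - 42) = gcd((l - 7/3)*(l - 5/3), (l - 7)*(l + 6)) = 1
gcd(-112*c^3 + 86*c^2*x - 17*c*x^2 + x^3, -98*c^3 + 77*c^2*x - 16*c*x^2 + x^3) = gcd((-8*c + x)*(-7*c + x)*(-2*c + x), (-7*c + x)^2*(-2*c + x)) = 14*c^2 - 9*c*x + x^2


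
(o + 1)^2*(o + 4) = o^3 + 6*o^2 + 9*o + 4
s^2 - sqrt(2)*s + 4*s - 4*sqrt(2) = (s + 4)*(s - sqrt(2))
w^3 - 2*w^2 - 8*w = w*(w - 4)*(w + 2)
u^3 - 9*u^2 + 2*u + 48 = (u - 8)*(u - 3)*(u + 2)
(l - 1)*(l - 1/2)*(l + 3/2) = l^3 - 7*l/4 + 3/4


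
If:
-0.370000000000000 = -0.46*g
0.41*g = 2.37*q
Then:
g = 0.80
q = 0.14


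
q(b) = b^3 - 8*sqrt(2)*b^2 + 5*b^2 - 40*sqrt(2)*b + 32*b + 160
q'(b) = 3*b^2 - 16*sqrt(2)*b + 10*b - 40*sqrt(2) + 32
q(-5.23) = -27.26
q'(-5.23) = 123.53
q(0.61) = 142.89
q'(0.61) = -31.15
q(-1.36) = 179.22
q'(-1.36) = -1.85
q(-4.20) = 77.73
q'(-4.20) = 81.39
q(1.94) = 95.88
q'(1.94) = -37.77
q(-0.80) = 175.10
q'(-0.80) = -12.55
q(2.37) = 79.62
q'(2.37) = -37.64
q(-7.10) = -341.75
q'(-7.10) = 216.32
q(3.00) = 56.47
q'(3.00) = -35.45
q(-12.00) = -2182.35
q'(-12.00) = 558.96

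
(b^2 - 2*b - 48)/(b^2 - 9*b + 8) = (b + 6)/(b - 1)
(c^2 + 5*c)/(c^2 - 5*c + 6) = c*(c + 5)/(c^2 - 5*c + 6)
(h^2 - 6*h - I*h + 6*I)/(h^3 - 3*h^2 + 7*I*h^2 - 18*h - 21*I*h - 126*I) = (h - I)/(h^2 + h*(3 + 7*I) + 21*I)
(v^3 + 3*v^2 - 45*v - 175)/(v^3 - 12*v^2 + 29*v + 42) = (v^2 + 10*v + 25)/(v^2 - 5*v - 6)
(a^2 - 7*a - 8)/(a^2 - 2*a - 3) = (a - 8)/(a - 3)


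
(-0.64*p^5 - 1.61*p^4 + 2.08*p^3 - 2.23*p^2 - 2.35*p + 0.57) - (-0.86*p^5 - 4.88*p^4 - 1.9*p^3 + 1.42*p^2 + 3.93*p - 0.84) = 0.22*p^5 + 3.27*p^4 + 3.98*p^3 - 3.65*p^2 - 6.28*p + 1.41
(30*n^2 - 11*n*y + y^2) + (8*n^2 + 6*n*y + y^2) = 38*n^2 - 5*n*y + 2*y^2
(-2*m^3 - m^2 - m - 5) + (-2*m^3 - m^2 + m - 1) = -4*m^3 - 2*m^2 - 6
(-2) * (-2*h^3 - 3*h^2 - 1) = 4*h^3 + 6*h^2 + 2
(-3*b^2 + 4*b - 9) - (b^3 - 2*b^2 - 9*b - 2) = -b^3 - b^2 + 13*b - 7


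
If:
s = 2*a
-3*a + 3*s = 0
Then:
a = 0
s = 0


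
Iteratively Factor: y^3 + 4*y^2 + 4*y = (y + 2)*(y^2 + 2*y) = (y + 2)^2*(y)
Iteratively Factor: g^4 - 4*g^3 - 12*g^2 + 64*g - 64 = (g + 4)*(g^3 - 8*g^2 + 20*g - 16) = (g - 2)*(g + 4)*(g^2 - 6*g + 8) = (g - 2)^2*(g + 4)*(g - 4)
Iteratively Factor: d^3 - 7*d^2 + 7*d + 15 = (d + 1)*(d^2 - 8*d + 15) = (d - 3)*(d + 1)*(d - 5)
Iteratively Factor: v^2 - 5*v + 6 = (v - 3)*(v - 2)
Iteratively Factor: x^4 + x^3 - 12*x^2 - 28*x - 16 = (x + 1)*(x^3 - 12*x - 16) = (x + 1)*(x + 2)*(x^2 - 2*x - 8) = (x + 1)*(x + 2)^2*(x - 4)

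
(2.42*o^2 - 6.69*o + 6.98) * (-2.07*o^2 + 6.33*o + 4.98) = -5.0094*o^4 + 29.1669*o^3 - 44.7447*o^2 + 10.8672*o + 34.7604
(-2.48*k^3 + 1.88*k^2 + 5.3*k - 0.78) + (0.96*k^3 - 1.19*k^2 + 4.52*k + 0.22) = -1.52*k^3 + 0.69*k^2 + 9.82*k - 0.56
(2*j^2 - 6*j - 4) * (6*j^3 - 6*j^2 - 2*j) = 12*j^5 - 48*j^4 + 8*j^3 + 36*j^2 + 8*j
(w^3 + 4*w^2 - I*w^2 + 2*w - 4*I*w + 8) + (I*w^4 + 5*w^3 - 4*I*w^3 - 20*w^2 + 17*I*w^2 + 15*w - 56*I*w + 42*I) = I*w^4 + 6*w^3 - 4*I*w^3 - 16*w^2 + 16*I*w^2 + 17*w - 60*I*w + 8 + 42*I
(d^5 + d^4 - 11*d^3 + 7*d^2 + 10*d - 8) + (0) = d^5 + d^4 - 11*d^3 + 7*d^2 + 10*d - 8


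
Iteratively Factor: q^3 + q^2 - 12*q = (q - 3)*(q^2 + 4*q) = q*(q - 3)*(q + 4)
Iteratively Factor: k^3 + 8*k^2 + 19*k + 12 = (k + 3)*(k^2 + 5*k + 4) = (k + 1)*(k + 3)*(k + 4)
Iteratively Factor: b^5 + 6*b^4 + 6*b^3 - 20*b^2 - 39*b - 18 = (b - 2)*(b^4 + 8*b^3 + 22*b^2 + 24*b + 9) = (b - 2)*(b + 3)*(b^3 + 5*b^2 + 7*b + 3) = (b - 2)*(b + 3)^2*(b^2 + 2*b + 1) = (b - 2)*(b + 1)*(b + 3)^2*(b + 1)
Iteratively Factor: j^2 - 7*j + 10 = (j - 5)*(j - 2)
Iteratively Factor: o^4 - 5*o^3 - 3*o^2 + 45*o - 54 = (o - 2)*(o^3 - 3*o^2 - 9*o + 27) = (o - 3)*(o - 2)*(o^2 - 9) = (o - 3)*(o - 2)*(o + 3)*(o - 3)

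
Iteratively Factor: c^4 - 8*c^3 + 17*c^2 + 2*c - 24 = (c - 3)*(c^3 - 5*c^2 + 2*c + 8) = (c - 3)*(c - 2)*(c^2 - 3*c - 4) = (c - 4)*(c - 3)*(c - 2)*(c + 1)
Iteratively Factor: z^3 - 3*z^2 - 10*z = (z)*(z^2 - 3*z - 10) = z*(z + 2)*(z - 5)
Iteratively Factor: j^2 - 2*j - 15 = (j - 5)*(j + 3)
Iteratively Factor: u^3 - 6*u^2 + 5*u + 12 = (u + 1)*(u^2 - 7*u + 12) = (u - 4)*(u + 1)*(u - 3)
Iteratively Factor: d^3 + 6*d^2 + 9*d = (d)*(d^2 + 6*d + 9) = d*(d + 3)*(d + 3)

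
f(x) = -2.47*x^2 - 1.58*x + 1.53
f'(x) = -4.94*x - 1.58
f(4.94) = -66.55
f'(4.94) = -25.98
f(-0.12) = 1.68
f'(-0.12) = -0.99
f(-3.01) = -16.09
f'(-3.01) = 13.29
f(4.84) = -63.98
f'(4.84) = -25.49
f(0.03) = 1.48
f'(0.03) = -1.73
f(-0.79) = 1.24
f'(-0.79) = 2.32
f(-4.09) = -33.33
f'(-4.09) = 18.62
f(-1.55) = -1.96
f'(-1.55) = 6.08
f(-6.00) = -77.91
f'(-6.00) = 28.06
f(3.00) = -25.44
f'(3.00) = -16.40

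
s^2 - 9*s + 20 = (s - 5)*(s - 4)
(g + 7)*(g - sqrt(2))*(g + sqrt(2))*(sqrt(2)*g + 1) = sqrt(2)*g^4 + g^3 + 7*sqrt(2)*g^3 - 2*sqrt(2)*g^2 + 7*g^2 - 14*sqrt(2)*g - 2*g - 14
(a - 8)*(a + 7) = a^2 - a - 56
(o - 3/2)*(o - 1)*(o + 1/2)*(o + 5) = o^4 + 3*o^3 - 39*o^2/4 + 2*o + 15/4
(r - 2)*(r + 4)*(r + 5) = r^3 + 7*r^2 + 2*r - 40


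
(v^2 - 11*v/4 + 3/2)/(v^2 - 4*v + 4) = (v - 3/4)/(v - 2)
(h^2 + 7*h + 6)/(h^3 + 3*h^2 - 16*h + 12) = (h + 1)/(h^2 - 3*h + 2)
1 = 1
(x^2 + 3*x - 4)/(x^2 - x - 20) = (x - 1)/(x - 5)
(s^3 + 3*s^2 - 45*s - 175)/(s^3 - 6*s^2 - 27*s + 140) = (s + 5)/(s - 4)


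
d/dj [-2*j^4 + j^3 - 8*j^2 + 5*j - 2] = -8*j^3 + 3*j^2 - 16*j + 5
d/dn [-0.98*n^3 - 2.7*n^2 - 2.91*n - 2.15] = -2.94*n^2 - 5.4*n - 2.91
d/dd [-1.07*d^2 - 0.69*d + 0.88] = -2.14*d - 0.69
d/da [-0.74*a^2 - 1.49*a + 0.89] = -1.48*a - 1.49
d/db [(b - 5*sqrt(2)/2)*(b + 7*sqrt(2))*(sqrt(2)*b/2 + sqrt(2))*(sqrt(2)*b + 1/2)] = 4*b^3 + 6*b^2 + 57*sqrt(2)*b^2/4 - 131*b/2 + 19*sqrt(2)*b - 131/2 - 35*sqrt(2)/4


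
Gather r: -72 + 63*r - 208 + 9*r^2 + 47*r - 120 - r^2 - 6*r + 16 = 8*r^2 + 104*r - 384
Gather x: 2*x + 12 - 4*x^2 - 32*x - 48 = -4*x^2 - 30*x - 36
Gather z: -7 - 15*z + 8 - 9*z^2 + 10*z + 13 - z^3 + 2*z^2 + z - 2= -z^3 - 7*z^2 - 4*z + 12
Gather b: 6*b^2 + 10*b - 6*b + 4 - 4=6*b^2 + 4*b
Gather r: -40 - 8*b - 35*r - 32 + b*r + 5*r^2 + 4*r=-8*b + 5*r^2 + r*(b - 31) - 72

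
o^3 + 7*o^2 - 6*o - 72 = (o - 3)*(o + 4)*(o + 6)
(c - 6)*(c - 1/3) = c^2 - 19*c/3 + 2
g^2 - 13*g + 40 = (g - 8)*(g - 5)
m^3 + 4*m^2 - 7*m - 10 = (m - 2)*(m + 1)*(m + 5)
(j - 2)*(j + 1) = j^2 - j - 2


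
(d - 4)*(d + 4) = d^2 - 16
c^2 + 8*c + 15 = (c + 3)*(c + 5)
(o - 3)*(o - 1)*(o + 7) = o^3 + 3*o^2 - 25*o + 21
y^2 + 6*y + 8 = (y + 2)*(y + 4)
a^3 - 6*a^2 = a^2*(a - 6)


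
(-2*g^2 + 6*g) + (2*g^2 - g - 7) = 5*g - 7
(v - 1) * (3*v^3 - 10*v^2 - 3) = 3*v^4 - 13*v^3 + 10*v^2 - 3*v + 3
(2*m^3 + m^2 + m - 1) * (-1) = -2*m^3 - m^2 - m + 1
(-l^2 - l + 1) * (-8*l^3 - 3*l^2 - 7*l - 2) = 8*l^5 + 11*l^4 + 2*l^3 + 6*l^2 - 5*l - 2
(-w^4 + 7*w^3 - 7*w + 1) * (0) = 0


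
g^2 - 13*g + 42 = (g - 7)*(g - 6)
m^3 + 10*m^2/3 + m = m*(m + 1/3)*(m + 3)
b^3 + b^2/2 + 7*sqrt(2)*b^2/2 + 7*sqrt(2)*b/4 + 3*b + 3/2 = (b + 1/2)*(b + sqrt(2)/2)*(b + 3*sqrt(2))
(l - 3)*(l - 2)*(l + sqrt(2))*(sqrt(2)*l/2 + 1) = sqrt(2)*l^4/2 - 5*sqrt(2)*l^3/2 + 2*l^3 - 10*l^2 + 4*sqrt(2)*l^2 - 5*sqrt(2)*l + 12*l + 6*sqrt(2)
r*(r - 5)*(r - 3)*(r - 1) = r^4 - 9*r^3 + 23*r^2 - 15*r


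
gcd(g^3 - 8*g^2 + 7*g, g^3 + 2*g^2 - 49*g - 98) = g - 7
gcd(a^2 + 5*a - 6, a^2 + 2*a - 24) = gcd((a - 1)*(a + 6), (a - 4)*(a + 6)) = a + 6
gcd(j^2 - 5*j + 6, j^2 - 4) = j - 2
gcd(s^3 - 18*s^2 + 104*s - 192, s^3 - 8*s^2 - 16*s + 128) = s^2 - 12*s + 32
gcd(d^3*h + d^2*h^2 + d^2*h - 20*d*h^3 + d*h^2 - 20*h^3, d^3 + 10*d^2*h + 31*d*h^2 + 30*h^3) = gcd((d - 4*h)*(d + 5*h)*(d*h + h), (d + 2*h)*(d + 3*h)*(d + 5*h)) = d + 5*h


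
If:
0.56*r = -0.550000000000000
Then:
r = -0.98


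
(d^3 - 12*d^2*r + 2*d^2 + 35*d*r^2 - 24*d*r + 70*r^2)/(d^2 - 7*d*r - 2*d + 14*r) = (d^2 - 5*d*r + 2*d - 10*r)/(d - 2)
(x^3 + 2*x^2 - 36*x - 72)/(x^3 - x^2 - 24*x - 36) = (x + 6)/(x + 3)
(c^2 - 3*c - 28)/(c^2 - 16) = (c - 7)/(c - 4)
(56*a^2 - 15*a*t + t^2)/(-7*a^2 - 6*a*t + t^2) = (-8*a + t)/(a + t)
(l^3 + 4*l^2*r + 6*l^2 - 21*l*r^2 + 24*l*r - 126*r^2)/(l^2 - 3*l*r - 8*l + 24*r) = (l^2 + 7*l*r + 6*l + 42*r)/(l - 8)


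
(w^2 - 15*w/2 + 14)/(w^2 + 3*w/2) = (2*w^2 - 15*w + 28)/(w*(2*w + 3))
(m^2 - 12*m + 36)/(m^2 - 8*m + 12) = (m - 6)/(m - 2)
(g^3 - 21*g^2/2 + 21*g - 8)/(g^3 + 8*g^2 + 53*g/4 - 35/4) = 2*(g^2 - 10*g + 16)/(2*g^2 + 17*g + 35)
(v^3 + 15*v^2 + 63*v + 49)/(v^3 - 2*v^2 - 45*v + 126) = (v^2 + 8*v + 7)/(v^2 - 9*v + 18)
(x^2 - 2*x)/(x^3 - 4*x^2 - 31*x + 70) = x/(x^2 - 2*x - 35)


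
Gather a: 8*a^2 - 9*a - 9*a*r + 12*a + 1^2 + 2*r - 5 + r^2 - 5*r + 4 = 8*a^2 + a*(3 - 9*r) + r^2 - 3*r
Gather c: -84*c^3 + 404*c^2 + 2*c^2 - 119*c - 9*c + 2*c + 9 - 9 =-84*c^3 + 406*c^2 - 126*c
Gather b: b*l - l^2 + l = b*l - l^2 + l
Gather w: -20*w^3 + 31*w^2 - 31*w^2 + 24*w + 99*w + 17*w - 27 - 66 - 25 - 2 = -20*w^3 + 140*w - 120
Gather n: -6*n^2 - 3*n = -6*n^2 - 3*n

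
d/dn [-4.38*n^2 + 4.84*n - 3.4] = 4.84 - 8.76*n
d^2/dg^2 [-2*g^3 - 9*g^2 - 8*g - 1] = -12*g - 18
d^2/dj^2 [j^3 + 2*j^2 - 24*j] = 6*j + 4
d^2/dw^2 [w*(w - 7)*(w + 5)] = 6*w - 4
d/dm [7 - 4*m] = -4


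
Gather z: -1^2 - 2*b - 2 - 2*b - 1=-4*b - 4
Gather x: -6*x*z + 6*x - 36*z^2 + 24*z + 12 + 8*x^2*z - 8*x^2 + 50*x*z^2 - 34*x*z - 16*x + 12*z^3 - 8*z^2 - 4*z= x^2*(8*z - 8) + x*(50*z^2 - 40*z - 10) + 12*z^3 - 44*z^2 + 20*z + 12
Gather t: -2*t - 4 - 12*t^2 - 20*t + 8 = -12*t^2 - 22*t + 4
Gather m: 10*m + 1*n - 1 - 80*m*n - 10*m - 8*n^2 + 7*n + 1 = -80*m*n - 8*n^2 + 8*n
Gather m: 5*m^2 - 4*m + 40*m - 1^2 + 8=5*m^2 + 36*m + 7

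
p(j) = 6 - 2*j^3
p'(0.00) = 0.00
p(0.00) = 6.00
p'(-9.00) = -486.00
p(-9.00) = 1464.00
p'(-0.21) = -0.26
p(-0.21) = 6.02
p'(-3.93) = -92.67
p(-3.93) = 127.40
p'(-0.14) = -0.12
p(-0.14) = 6.01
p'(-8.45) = -428.42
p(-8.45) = 1212.70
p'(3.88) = -90.33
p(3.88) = -110.82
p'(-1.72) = -17.75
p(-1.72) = 16.18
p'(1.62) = -15.75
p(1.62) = -2.50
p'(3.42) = -70.18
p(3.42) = -74.00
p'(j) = -6*j^2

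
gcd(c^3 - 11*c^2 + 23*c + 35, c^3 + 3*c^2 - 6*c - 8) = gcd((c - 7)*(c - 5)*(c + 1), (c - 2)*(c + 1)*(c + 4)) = c + 1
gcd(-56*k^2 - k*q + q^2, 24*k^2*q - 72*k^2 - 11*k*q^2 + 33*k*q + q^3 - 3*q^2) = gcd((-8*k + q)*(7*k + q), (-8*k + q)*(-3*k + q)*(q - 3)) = -8*k + q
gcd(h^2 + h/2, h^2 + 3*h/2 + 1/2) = h + 1/2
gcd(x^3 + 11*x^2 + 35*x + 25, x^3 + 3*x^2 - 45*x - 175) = x^2 + 10*x + 25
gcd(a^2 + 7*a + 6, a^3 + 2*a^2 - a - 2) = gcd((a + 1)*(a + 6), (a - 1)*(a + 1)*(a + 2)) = a + 1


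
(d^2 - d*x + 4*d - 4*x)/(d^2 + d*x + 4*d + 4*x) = (d - x)/(d + x)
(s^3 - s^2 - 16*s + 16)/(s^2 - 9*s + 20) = (s^2 + 3*s - 4)/(s - 5)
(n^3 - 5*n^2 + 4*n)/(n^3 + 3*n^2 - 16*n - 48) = n*(n - 1)/(n^2 + 7*n + 12)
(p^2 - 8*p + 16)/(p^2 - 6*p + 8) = (p - 4)/(p - 2)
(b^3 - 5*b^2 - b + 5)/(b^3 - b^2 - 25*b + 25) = (b + 1)/(b + 5)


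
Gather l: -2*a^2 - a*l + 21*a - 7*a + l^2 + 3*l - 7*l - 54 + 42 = -2*a^2 + 14*a + l^2 + l*(-a - 4) - 12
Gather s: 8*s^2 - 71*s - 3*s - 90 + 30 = 8*s^2 - 74*s - 60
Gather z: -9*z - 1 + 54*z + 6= 45*z + 5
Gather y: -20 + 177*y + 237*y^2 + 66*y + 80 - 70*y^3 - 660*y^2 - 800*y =-70*y^3 - 423*y^2 - 557*y + 60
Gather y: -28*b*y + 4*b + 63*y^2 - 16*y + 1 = 4*b + 63*y^2 + y*(-28*b - 16) + 1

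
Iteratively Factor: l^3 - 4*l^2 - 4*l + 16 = (l - 2)*(l^2 - 2*l - 8) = (l - 2)*(l + 2)*(l - 4)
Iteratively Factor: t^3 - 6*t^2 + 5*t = (t - 1)*(t^2 - 5*t) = (t - 5)*(t - 1)*(t)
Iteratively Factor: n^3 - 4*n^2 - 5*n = (n)*(n^2 - 4*n - 5) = n*(n - 5)*(n + 1)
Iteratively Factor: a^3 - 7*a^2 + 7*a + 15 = (a - 5)*(a^2 - 2*a - 3) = (a - 5)*(a - 3)*(a + 1)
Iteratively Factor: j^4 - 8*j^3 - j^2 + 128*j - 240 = (j + 4)*(j^3 - 12*j^2 + 47*j - 60) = (j - 3)*(j + 4)*(j^2 - 9*j + 20) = (j - 4)*(j - 3)*(j + 4)*(j - 5)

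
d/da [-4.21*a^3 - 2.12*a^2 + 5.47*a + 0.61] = -12.63*a^2 - 4.24*a + 5.47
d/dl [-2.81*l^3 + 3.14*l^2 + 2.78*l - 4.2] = -8.43*l^2 + 6.28*l + 2.78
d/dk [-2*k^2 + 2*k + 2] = 2 - 4*k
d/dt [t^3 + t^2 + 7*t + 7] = 3*t^2 + 2*t + 7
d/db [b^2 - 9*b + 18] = 2*b - 9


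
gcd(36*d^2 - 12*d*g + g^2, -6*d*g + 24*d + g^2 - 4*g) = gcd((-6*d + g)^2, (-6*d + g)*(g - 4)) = 6*d - g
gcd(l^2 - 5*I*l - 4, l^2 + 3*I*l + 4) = l - I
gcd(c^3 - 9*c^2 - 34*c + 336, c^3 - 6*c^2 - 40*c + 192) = c^2 - 2*c - 48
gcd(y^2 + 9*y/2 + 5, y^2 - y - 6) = y + 2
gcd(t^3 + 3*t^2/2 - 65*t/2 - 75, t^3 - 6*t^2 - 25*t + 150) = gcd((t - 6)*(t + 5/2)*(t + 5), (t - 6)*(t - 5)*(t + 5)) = t^2 - t - 30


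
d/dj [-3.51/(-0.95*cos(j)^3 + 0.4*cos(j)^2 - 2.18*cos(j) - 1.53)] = (10.0035*cos(j)^2 - 2.808*cos(j) + 7.6518)*sin(j)/(0.95*cos(j)^3 - 0.4*cos(j)^2 + 2.18*cos(j) + 1.53)^2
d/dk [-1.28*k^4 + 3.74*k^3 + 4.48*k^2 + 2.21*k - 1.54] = -5.12*k^3 + 11.22*k^2 + 8.96*k + 2.21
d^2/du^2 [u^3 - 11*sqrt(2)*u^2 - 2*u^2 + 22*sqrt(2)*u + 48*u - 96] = 6*u - 22*sqrt(2) - 4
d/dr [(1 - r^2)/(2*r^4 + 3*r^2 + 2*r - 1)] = 2*(-r*(2*r^4 + 3*r^2 + 2*r - 1) + (r^2 - 1)*(4*r^3 + 3*r + 1))/(2*r^4 + 3*r^2 + 2*r - 1)^2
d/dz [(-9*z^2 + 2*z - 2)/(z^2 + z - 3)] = (-11*z^2 + 58*z - 4)/(z^4 + 2*z^3 - 5*z^2 - 6*z + 9)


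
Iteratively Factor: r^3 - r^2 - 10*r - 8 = (r + 2)*(r^2 - 3*r - 4) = (r - 4)*(r + 2)*(r + 1)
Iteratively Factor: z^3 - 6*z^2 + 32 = (z - 4)*(z^2 - 2*z - 8) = (z - 4)^2*(z + 2)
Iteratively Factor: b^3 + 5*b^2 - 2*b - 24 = (b - 2)*(b^2 + 7*b + 12) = (b - 2)*(b + 3)*(b + 4)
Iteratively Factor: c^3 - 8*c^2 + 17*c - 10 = (c - 2)*(c^2 - 6*c + 5) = (c - 5)*(c - 2)*(c - 1)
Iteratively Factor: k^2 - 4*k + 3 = (k - 3)*(k - 1)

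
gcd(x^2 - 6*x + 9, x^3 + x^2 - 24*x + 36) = x - 3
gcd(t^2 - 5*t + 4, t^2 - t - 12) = t - 4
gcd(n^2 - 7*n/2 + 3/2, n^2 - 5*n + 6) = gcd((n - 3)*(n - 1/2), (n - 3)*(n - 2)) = n - 3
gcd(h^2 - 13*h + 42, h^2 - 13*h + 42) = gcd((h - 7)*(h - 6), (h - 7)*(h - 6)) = h^2 - 13*h + 42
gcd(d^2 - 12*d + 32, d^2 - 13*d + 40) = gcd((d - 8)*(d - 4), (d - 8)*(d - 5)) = d - 8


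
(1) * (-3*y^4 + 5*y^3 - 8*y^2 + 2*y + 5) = -3*y^4 + 5*y^3 - 8*y^2 + 2*y + 5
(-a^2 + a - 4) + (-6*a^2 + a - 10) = -7*a^2 + 2*a - 14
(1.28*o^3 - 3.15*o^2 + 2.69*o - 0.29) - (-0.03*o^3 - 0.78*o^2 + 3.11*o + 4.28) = 1.31*o^3 - 2.37*o^2 - 0.42*o - 4.57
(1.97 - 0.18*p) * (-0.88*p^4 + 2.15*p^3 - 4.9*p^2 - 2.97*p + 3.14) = 0.1584*p^5 - 2.1206*p^4 + 5.1175*p^3 - 9.1184*p^2 - 6.4161*p + 6.1858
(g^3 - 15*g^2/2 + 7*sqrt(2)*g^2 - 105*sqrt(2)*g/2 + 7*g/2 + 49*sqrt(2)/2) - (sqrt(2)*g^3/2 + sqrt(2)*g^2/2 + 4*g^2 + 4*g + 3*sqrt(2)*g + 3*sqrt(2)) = -sqrt(2)*g^3/2 + g^3 - 23*g^2/2 + 13*sqrt(2)*g^2/2 - 111*sqrt(2)*g/2 - g/2 + 43*sqrt(2)/2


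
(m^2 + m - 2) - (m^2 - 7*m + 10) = 8*m - 12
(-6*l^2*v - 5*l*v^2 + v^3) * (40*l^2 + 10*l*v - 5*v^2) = -240*l^4*v - 260*l^3*v^2 + 20*l^2*v^3 + 35*l*v^4 - 5*v^5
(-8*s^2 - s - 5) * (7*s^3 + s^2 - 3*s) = -56*s^5 - 15*s^4 - 12*s^3 - 2*s^2 + 15*s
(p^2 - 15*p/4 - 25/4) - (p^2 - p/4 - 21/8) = -7*p/2 - 29/8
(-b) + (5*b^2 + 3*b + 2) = 5*b^2 + 2*b + 2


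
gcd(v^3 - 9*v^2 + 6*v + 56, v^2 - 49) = v - 7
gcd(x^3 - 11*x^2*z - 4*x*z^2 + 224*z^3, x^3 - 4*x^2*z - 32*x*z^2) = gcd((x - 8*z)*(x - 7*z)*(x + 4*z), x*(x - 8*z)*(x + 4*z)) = x^2 - 4*x*z - 32*z^2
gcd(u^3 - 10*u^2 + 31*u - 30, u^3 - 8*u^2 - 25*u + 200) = u - 5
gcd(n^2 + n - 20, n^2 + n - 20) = n^2 + n - 20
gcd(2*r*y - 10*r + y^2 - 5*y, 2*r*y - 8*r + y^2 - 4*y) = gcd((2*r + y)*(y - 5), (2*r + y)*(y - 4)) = 2*r + y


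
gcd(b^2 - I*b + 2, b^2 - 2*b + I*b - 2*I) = b + I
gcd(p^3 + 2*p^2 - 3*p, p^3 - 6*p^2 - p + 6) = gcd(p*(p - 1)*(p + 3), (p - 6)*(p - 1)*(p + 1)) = p - 1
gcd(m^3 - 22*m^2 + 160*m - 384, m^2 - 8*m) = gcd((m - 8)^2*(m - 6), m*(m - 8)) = m - 8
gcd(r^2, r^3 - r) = r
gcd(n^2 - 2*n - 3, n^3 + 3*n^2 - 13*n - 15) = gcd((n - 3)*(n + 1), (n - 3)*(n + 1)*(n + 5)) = n^2 - 2*n - 3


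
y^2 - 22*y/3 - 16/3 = (y - 8)*(y + 2/3)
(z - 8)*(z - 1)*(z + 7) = z^3 - 2*z^2 - 55*z + 56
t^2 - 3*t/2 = t*(t - 3/2)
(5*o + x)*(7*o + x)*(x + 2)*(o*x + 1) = 35*o^3*x^2 + 70*o^3*x + 12*o^2*x^3 + 24*o^2*x^2 + 35*o^2*x + 70*o^2 + o*x^4 + 2*o*x^3 + 12*o*x^2 + 24*o*x + x^3 + 2*x^2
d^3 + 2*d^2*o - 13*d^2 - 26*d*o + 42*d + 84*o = (d - 7)*(d - 6)*(d + 2*o)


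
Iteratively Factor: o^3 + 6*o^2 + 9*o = (o)*(o^2 + 6*o + 9) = o*(o + 3)*(o + 3)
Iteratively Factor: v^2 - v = (v)*(v - 1)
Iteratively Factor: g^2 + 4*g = (g)*(g + 4)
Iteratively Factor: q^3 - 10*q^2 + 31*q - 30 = (q - 2)*(q^2 - 8*q + 15) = (q - 3)*(q - 2)*(q - 5)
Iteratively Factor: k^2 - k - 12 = (k + 3)*(k - 4)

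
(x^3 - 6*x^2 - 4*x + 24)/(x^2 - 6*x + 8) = (x^2 - 4*x - 12)/(x - 4)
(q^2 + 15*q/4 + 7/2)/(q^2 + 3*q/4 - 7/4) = (q + 2)/(q - 1)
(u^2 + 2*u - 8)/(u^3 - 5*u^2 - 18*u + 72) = (u - 2)/(u^2 - 9*u + 18)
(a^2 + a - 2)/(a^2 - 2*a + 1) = (a + 2)/(a - 1)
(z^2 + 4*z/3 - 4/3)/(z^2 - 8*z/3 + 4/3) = (z + 2)/(z - 2)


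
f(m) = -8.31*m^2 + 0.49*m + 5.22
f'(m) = 0.49 - 16.62*m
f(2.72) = -54.93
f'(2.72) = -44.72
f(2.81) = -59.02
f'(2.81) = -46.21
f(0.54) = 3.06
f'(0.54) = -8.48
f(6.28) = -319.44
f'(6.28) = -103.88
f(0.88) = -0.78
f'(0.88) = -14.14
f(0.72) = 1.26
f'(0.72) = -11.48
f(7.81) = -497.83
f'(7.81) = -129.31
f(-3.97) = -127.70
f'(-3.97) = 66.47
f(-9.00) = -672.30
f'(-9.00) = 150.07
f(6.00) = -291.00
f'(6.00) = -99.23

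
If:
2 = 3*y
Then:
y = 2/3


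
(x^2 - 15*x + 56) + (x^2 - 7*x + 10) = 2*x^2 - 22*x + 66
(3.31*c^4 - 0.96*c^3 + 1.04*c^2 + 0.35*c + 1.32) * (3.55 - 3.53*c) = -11.6843*c^5 + 15.1393*c^4 - 7.0792*c^3 + 2.4565*c^2 - 3.4171*c + 4.686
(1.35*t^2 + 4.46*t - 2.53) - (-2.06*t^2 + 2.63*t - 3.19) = 3.41*t^2 + 1.83*t + 0.66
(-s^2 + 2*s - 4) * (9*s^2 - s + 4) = -9*s^4 + 19*s^3 - 42*s^2 + 12*s - 16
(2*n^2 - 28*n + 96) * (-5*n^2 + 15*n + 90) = -10*n^4 + 170*n^3 - 720*n^2 - 1080*n + 8640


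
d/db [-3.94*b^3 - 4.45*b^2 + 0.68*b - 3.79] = -11.82*b^2 - 8.9*b + 0.68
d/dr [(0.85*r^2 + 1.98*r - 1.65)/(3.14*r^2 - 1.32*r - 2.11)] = (-7.3392*r^2 + 6.775*r - 6.3558)/(9.8596*r^4 - 8.2896*r^3 - 11.5084*r^2 + 5.5704*r + 4.4521)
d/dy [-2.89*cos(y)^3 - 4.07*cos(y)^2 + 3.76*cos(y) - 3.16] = (8.67*cos(y)^2 + 8.14*cos(y) - 3.76)*sin(y)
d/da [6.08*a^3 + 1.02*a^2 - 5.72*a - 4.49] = 18.24*a^2 + 2.04*a - 5.72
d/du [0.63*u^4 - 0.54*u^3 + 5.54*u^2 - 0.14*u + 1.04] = 2.52*u^3 - 1.62*u^2 + 11.08*u - 0.14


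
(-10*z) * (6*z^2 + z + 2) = -60*z^3 - 10*z^2 - 20*z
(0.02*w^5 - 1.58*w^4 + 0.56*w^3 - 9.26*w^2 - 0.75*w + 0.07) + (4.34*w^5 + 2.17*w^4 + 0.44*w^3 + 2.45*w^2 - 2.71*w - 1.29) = 4.36*w^5 + 0.59*w^4 + 1.0*w^3 - 6.81*w^2 - 3.46*w - 1.22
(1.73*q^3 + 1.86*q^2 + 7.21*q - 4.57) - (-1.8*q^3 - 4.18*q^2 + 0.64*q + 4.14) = 3.53*q^3 + 6.04*q^2 + 6.57*q - 8.71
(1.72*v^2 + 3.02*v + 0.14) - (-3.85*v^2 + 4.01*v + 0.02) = 5.57*v^2 - 0.99*v + 0.12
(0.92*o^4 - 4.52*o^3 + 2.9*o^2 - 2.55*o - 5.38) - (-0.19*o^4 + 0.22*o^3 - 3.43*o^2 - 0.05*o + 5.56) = 1.11*o^4 - 4.74*o^3 + 6.33*o^2 - 2.5*o - 10.94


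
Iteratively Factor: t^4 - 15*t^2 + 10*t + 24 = (t + 1)*(t^3 - t^2 - 14*t + 24) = (t - 3)*(t + 1)*(t^2 + 2*t - 8) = (t - 3)*(t - 2)*(t + 1)*(t + 4)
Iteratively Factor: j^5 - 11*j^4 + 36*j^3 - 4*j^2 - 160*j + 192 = (j - 2)*(j^4 - 9*j^3 + 18*j^2 + 32*j - 96) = (j - 4)*(j - 2)*(j^3 - 5*j^2 - 2*j + 24) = (j - 4)*(j - 2)*(j + 2)*(j^2 - 7*j + 12) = (j - 4)^2*(j - 2)*(j + 2)*(j - 3)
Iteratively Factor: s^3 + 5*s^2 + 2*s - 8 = (s + 4)*(s^2 + s - 2) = (s - 1)*(s + 4)*(s + 2)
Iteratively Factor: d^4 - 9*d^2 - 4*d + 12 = (d - 1)*(d^3 + d^2 - 8*d - 12) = (d - 1)*(d + 2)*(d^2 - d - 6) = (d - 3)*(d - 1)*(d + 2)*(d + 2)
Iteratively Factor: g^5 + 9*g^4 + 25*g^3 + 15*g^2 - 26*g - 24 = (g + 4)*(g^4 + 5*g^3 + 5*g^2 - 5*g - 6) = (g - 1)*(g + 4)*(g^3 + 6*g^2 + 11*g + 6) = (g - 1)*(g + 1)*(g + 4)*(g^2 + 5*g + 6) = (g - 1)*(g + 1)*(g + 3)*(g + 4)*(g + 2)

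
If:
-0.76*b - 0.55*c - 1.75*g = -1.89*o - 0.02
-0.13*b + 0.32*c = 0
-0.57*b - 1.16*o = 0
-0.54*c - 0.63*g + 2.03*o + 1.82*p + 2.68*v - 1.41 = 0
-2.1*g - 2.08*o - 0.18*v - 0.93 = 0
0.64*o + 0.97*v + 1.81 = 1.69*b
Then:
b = 0.21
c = 0.09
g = -0.22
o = -0.10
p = 2.95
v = -1.43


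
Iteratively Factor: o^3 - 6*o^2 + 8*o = (o)*(o^2 - 6*o + 8) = o*(o - 4)*(o - 2)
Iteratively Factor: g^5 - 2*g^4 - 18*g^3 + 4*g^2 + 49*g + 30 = (g - 5)*(g^4 + 3*g^3 - 3*g^2 - 11*g - 6) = (g - 5)*(g + 3)*(g^3 - 3*g - 2) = (g - 5)*(g + 1)*(g + 3)*(g^2 - g - 2) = (g - 5)*(g - 2)*(g + 1)*(g + 3)*(g + 1)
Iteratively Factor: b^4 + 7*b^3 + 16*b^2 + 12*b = (b + 2)*(b^3 + 5*b^2 + 6*b) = b*(b + 2)*(b^2 + 5*b + 6) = b*(b + 2)^2*(b + 3)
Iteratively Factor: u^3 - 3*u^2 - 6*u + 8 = (u - 4)*(u^2 + u - 2) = (u - 4)*(u - 1)*(u + 2)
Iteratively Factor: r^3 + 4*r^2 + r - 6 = (r - 1)*(r^2 + 5*r + 6) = (r - 1)*(r + 3)*(r + 2)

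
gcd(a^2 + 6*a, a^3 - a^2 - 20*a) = a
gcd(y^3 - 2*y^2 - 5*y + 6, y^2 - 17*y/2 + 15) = 1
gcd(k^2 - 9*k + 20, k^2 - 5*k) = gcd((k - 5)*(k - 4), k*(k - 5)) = k - 5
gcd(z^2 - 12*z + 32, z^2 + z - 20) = z - 4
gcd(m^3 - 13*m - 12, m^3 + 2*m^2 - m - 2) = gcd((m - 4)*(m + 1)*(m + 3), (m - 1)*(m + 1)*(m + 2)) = m + 1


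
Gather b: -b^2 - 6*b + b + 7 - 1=-b^2 - 5*b + 6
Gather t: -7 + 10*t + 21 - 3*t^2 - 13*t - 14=-3*t^2 - 3*t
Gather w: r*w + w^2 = r*w + w^2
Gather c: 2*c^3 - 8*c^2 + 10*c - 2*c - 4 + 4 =2*c^3 - 8*c^2 + 8*c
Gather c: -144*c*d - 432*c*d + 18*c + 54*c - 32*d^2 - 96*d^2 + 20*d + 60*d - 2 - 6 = c*(72 - 576*d) - 128*d^2 + 80*d - 8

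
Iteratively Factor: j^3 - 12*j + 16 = (j - 2)*(j^2 + 2*j - 8) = (j - 2)^2*(j + 4)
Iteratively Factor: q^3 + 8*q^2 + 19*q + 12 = (q + 3)*(q^2 + 5*q + 4) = (q + 3)*(q + 4)*(q + 1)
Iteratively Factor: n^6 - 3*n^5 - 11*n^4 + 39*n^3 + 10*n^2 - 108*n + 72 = (n - 3)*(n^5 - 11*n^3 + 6*n^2 + 28*n - 24) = (n - 3)*(n + 3)*(n^4 - 3*n^3 - 2*n^2 + 12*n - 8) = (n - 3)*(n - 2)*(n + 3)*(n^3 - n^2 - 4*n + 4) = (n - 3)*(n - 2)*(n - 1)*(n + 3)*(n^2 - 4) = (n - 3)*(n - 2)^2*(n - 1)*(n + 3)*(n + 2)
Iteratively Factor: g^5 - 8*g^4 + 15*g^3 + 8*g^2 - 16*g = (g - 1)*(g^4 - 7*g^3 + 8*g^2 + 16*g) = (g - 4)*(g - 1)*(g^3 - 3*g^2 - 4*g) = (g - 4)*(g - 1)*(g + 1)*(g^2 - 4*g) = g*(g - 4)*(g - 1)*(g + 1)*(g - 4)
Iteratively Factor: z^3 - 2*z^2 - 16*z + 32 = (z - 4)*(z^2 + 2*z - 8) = (z - 4)*(z + 4)*(z - 2)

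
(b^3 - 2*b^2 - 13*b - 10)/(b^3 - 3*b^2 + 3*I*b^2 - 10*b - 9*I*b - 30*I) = (b + 1)/(b + 3*I)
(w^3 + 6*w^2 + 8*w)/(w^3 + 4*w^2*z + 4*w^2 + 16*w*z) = (w + 2)/(w + 4*z)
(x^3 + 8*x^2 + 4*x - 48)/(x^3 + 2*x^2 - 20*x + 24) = (x + 4)/(x - 2)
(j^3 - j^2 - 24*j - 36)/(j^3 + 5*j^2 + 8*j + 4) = (j^2 - 3*j - 18)/(j^2 + 3*j + 2)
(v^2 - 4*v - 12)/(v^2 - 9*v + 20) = (v^2 - 4*v - 12)/(v^2 - 9*v + 20)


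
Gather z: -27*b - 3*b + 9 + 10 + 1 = 20 - 30*b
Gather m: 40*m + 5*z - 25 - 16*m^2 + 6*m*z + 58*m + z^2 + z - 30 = -16*m^2 + m*(6*z + 98) + z^2 + 6*z - 55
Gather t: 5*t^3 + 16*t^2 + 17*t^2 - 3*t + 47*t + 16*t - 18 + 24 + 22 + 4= 5*t^3 + 33*t^2 + 60*t + 32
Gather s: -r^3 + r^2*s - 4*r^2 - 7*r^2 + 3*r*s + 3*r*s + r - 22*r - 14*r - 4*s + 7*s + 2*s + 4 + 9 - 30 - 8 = -r^3 - 11*r^2 - 35*r + s*(r^2 + 6*r + 5) - 25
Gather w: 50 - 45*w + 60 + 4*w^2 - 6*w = 4*w^2 - 51*w + 110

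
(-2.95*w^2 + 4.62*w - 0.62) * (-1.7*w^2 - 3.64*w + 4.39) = 5.015*w^4 + 2.884*w^3 - 28.7133*w^2 + 22.5386*w - 2.7218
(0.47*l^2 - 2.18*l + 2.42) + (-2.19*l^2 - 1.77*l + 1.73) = -1.72*l^2 - 3.95*l + 4.15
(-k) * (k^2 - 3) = -k^3 + 3*k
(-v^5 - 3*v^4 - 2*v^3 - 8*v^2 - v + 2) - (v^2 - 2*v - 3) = -v^5 - 3*v^4 - 2*v^3 - 9*v^2 + v + 5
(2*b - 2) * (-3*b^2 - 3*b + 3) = -6*b^3 + 12*b - 6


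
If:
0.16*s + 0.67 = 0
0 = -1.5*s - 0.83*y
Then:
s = -4.19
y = 7.57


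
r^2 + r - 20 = (r - 4)*(r + 5)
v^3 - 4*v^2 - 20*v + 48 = (v - 6)*(v - 2)*(v + 4)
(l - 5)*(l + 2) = l^2 - 3*l - 10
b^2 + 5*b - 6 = (b - 1)*(b + 6)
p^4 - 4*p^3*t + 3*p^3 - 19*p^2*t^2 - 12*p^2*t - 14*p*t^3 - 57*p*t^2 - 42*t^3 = (p + 3)*(p - 7*t)*(p + t)*(p + 2*t)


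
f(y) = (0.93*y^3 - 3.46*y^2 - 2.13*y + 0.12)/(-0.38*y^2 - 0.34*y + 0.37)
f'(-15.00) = -2.41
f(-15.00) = 48.55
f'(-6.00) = -2.02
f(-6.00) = 27.73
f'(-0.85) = 17.36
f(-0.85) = -2.97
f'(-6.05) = -2.03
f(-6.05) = 27.83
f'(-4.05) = -1.04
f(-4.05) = 24.47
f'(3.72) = -2.40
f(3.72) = 1.27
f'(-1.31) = 197.65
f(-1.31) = -31.35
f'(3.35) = -2.43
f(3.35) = 2.16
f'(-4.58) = -1.50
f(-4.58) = 25.16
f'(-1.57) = 6369.63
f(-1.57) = 263.63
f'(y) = (0.76*y + 0.34)*(0.93*y^3 - 3.46*y^2 - 2.13*y + 0.12)/(-0.38*y^2 - 0.34*y + 0.37)^2 + (2.79*y^2 - 6.92*y - 2.13)/(-0.38*y^2 - 0.34*y + 0.37) = (-0.3534*y^4 - 0.6324*y^3 + 1.3993*y^2 - 2.4692*y - 0.7473)/(0.1444*y^4 + 0.2584*y^3 - 0.1656*y^2 - 0.2516*y + 0.1369)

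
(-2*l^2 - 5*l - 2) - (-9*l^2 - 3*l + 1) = 7*l^2 - 2*l - 3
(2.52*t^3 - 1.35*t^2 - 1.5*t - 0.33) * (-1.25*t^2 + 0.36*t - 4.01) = -3.15*t^5 + 2.5947*t^4 - 8.7162*t^3 + 5.286*t^2 + 5.8962*t + 1.3233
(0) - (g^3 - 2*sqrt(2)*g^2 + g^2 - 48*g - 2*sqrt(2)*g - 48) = -g^3 - g^2 + 2*sqrt(2)*g^2 + 2*sqrt(2)*g + 48*g + 48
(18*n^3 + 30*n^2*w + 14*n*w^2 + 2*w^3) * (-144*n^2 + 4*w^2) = -2592*n^5 - 4320*n^4*w - 1944*n^3*w^2 - 168*n^2*w^3 + 56*n*w^4 + 8*w^5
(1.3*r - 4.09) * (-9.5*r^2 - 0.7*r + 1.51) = -12.35*r^3 + 37.945*r^2 + 4.826*r - 6.1759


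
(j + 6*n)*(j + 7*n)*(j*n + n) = j^3*n + 13*j^2*n^2 + j^2*n + 42*j*n^3 + 13*j*n^2 + 42*n^3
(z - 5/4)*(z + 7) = z^2 + 23*z/4 - 35/4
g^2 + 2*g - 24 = (g - 4)*(g + 6)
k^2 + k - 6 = (k - 2)*(k + 3)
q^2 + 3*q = q*(q + 3)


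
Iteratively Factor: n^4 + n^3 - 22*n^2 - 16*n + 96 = (n - 2)*(n^3 + 3*n^2 - 16*n - 48) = (n - 2)*(n + 3)*(n^2 - 16) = (n - 2)*(n + 3)*(n + 4)*(n - 4)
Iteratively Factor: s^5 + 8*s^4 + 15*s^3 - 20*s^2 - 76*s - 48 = (s - 2)*(s^4 + 10*s^3 + 35*s^2 + 50*s + 24) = (s - 2)*(s + 1)*(s^3 + 9*s^2 + 26*s + 24) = (s - 2)*(s + 1)*(s + 4)*(s^2 + 5*s + 6) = (s - 2)*(s + 1)*(s + 3)*(s + 4)*(s + 2)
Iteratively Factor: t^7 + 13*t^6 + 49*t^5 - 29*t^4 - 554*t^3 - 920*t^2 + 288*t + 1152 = (t + 4)*(t^6 + 9*t^5 + 13*t^4 - 81*t^3 - 230*t^2 + 288) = (t + 2)*(t + 4)*(t^5 + 7*t^4 - t^3 - 79*t^2 - 72*t + 144) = (t + 2)*(t + 4)^2*(t^4 + 3*t^3 - 13*t^2 - 27*t + 36) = (t + 2)*(t + 3)*(t + 4)^2*(t^3 - 13*t + 12) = (t - 3)*(t + 2)*(t + 3)*(t + 4)^2*(t^2 + 3*t - 4) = (t - 3)*(t + 2)*(t + 3)*(t + 4)^3*(t - 1)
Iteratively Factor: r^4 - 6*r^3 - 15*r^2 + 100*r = (r - 5)*(r^3 - r^2 - 20*r) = r*(r - 5)*(r^2 - r - 20) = r*(r - 5)*(r + 4)*(r - 5)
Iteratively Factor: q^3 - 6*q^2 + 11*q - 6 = (q - 1)*(q^2 - 5*q + 6) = (q - 2)*(q - 1)*(q - 3)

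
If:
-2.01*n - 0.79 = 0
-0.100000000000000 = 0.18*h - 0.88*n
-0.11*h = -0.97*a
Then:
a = -0.28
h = -2.48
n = -0.39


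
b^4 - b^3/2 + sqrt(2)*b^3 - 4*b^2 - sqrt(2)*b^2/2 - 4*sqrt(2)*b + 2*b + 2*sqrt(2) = (b - 2)*(b - 1/2)*(b + 2)*(b + sqrt(2))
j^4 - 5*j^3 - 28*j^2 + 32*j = j*(j - 8)*(j - 1)*(j + 4)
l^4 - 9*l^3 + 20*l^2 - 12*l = l*(l - 6)*(l - 2)*(l - 1)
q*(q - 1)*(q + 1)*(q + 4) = q^4 + 4*q^3 - q^2 - 4*q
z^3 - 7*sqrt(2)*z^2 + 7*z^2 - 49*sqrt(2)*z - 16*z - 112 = (z + 7)*(z - 8*sqrt(2))*(z + sqrt(2))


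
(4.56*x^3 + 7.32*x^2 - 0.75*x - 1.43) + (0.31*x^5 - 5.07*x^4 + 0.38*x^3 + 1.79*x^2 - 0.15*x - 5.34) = 0.31*x^5 - 5.07*x^4 + 4.94*x^3 + 9.11*x^2 - 0.9*x - 6.77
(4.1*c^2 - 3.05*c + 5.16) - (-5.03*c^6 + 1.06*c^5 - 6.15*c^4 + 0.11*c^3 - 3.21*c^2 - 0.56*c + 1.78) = 5.03*c^6 - 1.06*c^5 + 6.15*c^4 - 0.11*c^3 + 7.31*c^2 - 2.49*c + 3.38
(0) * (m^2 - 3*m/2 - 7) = 0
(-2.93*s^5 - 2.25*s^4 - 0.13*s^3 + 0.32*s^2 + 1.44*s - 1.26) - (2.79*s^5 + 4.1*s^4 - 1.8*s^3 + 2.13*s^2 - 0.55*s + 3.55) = -5.72*s^5 - 6.35*s^4 + 1.67*s^3 - 1.81*s^2 + 1.99*s - 4.81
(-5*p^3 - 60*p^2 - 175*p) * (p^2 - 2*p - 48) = -5*p^5 - 50*p^4 + 185*p^3 + 3230*p^2 + 8400*p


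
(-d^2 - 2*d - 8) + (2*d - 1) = -d^2 - 9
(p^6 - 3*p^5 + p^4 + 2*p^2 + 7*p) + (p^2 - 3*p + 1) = p^6 - 3*p^5 + p^4 + 3*p^2 + 4*p + 1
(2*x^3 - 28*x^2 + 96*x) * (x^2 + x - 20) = 2*x^5 - 26*x^4 + 28*x^3 + 656*x^2 - 1920*x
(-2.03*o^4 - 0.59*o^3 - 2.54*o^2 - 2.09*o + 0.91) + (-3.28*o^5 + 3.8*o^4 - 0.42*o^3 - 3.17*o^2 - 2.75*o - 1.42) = -3.28*o^5 + 1.77*o^4 - 1.01*o^3 - 5.71*o^2 - 4.84*o - 0.51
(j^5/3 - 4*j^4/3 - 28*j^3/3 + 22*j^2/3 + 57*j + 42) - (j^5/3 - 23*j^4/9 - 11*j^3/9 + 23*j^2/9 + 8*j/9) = 11*j^4/9 - 73*j^3/9 + 43*j^2/9 + 505*j/9 + 42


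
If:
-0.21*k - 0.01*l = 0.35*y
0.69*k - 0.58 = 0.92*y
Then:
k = 1.33333333333333*y + 0.840579710144927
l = -63.0*y - 17.6521739130435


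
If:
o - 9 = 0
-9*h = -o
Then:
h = 1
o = 9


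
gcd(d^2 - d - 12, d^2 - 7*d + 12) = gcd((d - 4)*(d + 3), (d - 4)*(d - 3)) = d - 4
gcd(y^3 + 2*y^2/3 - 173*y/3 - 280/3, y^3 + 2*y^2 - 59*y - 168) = y^2 - y - 56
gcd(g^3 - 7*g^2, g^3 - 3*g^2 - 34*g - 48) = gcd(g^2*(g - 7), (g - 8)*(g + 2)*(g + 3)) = 1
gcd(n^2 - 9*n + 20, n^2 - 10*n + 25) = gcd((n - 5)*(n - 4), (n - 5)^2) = n - 5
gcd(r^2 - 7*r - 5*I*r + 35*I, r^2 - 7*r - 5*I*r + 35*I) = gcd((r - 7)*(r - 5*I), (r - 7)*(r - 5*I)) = r^2 + r*(-7 - 5*I) + 35*I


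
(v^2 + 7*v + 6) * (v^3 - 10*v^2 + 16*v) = v^5 - 3*v^4 - 48*v^3 + 52*v^2 + 96*v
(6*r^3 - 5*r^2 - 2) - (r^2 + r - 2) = 6*r^3 - 6*r^2 - r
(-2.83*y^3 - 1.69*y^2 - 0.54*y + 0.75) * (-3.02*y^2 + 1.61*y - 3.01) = 8.5466*y^5 + 0.547499999999999*y^4 + 7.4282*y^3 + 1.9525*y^2 + 2.8329*y - 2.2575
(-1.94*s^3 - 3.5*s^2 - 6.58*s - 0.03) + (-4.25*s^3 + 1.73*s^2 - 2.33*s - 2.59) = -6.19*s^3 - 1.77*s^2 - 8.91*s - 2.62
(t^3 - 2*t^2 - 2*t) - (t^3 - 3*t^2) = t^2 - 2*t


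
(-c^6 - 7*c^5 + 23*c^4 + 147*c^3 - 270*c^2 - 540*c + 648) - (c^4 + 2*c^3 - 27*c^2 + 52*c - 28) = -c^6 - 7*c^5 + 22*c^4 + 145*c^3 - 243*c^2 - 592*c + 676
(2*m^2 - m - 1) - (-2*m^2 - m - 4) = 4*m^2 + 3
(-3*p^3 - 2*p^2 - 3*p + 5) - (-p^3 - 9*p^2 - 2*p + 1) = -2*p^3 + 7*p^2 - p + 4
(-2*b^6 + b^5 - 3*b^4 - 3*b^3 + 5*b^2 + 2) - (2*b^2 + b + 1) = -2*b^6 + b^5 - 3*b^4 - 3*b^3 + 3*b^2 - b + 1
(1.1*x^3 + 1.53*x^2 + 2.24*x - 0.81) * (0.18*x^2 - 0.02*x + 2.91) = 0.198*x^5 + 0.2534*x^4 + 3.5736*x^3 + 4.2617*x^2 + 6.5346*x - 2.3571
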